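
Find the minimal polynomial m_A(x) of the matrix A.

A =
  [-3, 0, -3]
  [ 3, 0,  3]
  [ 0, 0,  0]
x^2 + 3*x

The characteristic polynomial is χ_A(x) = x^2*(x + 3), so the eigenvalues are known. The minimal polynomial is
  m_A(x) = Π_λ (x − λ)^{k_λ}
where k_λ is the size of the *largest* Jordan block for λ (equivalently, the smallest k with (A − λI)^k v = 0 for every generalised eigenvector v of λ).

  λ = -3: largest Jordan block has size 1, contributing (x + 3)
  λ = 0: largest Jordan block has size 1, contributing (x − 0)

So m_A(x) = x*(x + 3) = x^2 + 3*x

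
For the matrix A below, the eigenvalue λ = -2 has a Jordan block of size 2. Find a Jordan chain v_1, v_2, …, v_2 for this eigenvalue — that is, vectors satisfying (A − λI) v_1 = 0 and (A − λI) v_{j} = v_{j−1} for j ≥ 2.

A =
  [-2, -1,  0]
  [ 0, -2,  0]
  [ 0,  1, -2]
A Jordan chain for λ = -2 of length 2:
v_1 = (-1, 0, 1)ᵀ
v_2 = (0, 1, 0)ᵀ

Let N = A − (-2)·I. We want v_2 with N^2 v_2 = 0 but N^1 v_2 ≠ 0; then v_{j-1} := N · v_j for j = 2, …, 2.

Pick v_2 = (0, 1, 0)ᵀ.
Then v_1 = N · v_2 = (-1, 0, 1)ᵀ.

Sanity check: (A − (-2)·I) v_1 = (0, 0, 0)ᵀ = 0. ✓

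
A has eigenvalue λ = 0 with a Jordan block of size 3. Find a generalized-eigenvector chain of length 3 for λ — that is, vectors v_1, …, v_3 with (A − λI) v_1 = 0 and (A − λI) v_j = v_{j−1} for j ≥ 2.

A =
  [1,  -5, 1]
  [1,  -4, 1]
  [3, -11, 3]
A Jordan chain for λ = 0 of length 3:
v_1 = (-1, 0, 1)ᵀ
v_2 = (1, 1, 3)ᵀ
v_3 = (1, 0, 0)ᵀ

Let N = A − (0)·I. We want v_3 with N^3 v_3 = 0 but N^2 v_3 ≠ 0; then v_{j-1} := N · v_j for j = 3, …, 2.

Pick v_3 = (1, 0, 0)ᵀ.
Then v_2 = N · v_3 = (1, 1, 3)ᵀ.
Then v_1 = N · v_2 = (-1, 0, 1)ᵀ.

Sanity check: (A − (0)·I) v_1 = (0, 0, 0)ᵀ = 0. ✓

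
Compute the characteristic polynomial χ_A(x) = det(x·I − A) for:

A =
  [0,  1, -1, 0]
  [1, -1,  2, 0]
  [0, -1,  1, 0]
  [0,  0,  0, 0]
x^4

Expanding det(x·I − A) (e.g. by cofactor expansion or by noting that A is similar to its Jordan form J, which has the same characteristic polynomial as A) gives
  χ_A(x) = x^4
which factors as x^4. The eigenvalues (with algebraic multiplicities) are λ = 0 with multiplicity 4.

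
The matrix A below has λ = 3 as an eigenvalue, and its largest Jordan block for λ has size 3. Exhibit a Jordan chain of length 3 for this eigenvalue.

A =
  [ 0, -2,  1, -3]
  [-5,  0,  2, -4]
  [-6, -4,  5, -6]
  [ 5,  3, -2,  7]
A Jordan chain for λ = 3 of length 3:
v_1 = (-2, -2, -4, 2)ᵀ
v_2 = (-3, -5, -6, 5)ᵀ
v_3 = (1, 0, 0, 0)ᵀ

Let N = A − (3)·I. We want v_3 with N^3 v_3 = 0 but N^2 v_3 ≠ 0; then v_{j-1} := N · v_j for j = 3, …, 2.

Pick v_3 = (1, 0, 0, 0)ᵀ.
Then v_2 = N · v_3 = (-3, -5, -6, 5)ᵀ.
Then v_1 = N · v_2 = (-2, -2, -4, 2)ᵀ.

Sanity check: (A − (3)·I) v_1 = (0, 0, 0, 0)ᵀ = 0. ✓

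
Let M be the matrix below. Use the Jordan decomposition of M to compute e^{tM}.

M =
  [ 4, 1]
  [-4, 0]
e^{tM} =
  [2*t*exp(2*t) + exp(2*t), t*exp(2*t)]
  [-4*t*exp(2*t), -2*t*exp(2*t) + exp(2*t)]

Strategy: write M = P · J · P⁻¹ where J is a Jordan canonical form, so e^{tM} = P · e^{tJ} · P⁻¹, and e^{tJ} can be computed block-by-block.

M has Jordan form
J =
  [2, 1]
  [0, 2]
(up to reordering of blocks).

Per-block formulas:
  For a 2×2 Jordan block J_2(2): exp(t · J_2(2)) = e^(2t)·(I + t·N), where N is the 2×2 nilpotent shift.

After assembling e^{tJ} and conjugating by P, we get:

e^{tM} =
  [2*t*exp(2*t) + exp(2*t), t*exp(2*t)]
  [-4*t*exp(2*t), -2*t*exp(2*t) + exp(2*t)]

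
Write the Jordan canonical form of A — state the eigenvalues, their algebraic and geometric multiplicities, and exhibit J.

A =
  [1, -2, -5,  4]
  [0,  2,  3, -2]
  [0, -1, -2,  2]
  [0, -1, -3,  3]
J_3(1) ⊕ J_1(1)

The characteristic polynomial is
  det(x·I − A) = x^4 - 4*x^3 + 6*x^2 - 4*x + 1 = (x - 1)^4

Eigenvalues and multiplicities (the geometric multiplicity of λ is n − rank(A − λI), which equals the number of Jordan blocks for λ):
  λ = 1: algebraic multiplicity = 4, geometric multiplicity = 2

Determining the block sizes for each eigenvalue:
  λ = 1: with am = 4 and gm = 2, the partition is not yet determined (e.g. several partitions of 4 into 2 parts exist). Let N = A − (1)·I. Computing rank(N^1) = 2, rank(N^2) = 1, rank(N^3) = 0; the number of blocks of size ≥ j is rank(N^{j−1}) − rank(N^j), giving [2, 1, 1]. So we have 1 block(s) of size 3, 1 block(s) of size 1 → block sizes [3, 1]

Assembling the blocks gives a Jordan form
J =
  [1, 1, 0, 0]
  [0, 1, 1, 0]
  [0, 0, 1, 0]
  [0, 0, 0, 1]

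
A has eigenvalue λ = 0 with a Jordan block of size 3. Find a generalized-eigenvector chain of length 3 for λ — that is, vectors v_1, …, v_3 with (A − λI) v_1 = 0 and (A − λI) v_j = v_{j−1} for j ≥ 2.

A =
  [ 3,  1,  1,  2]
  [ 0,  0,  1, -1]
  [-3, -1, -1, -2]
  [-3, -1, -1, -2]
A Jordan chain for λ = 0 of length 3:
v_1 = (1, 0, -1, -1)ᵀ
v_2 = (1, 1, -1, -1)ᵀ
v_3 = (0, 0, 1, 0)ᵀ

Let N = A − (0)·I. We want v_3 with N^3 v_3 = 0 but N^2 v_3 ≠ 0; then v_{j-1} := N · v_j for j = 3, …, 2.

Pick v_3 = (0, 0, 1, 0)ᵀ.
Then v_2 = N · v_3 = (1, 1, -1, -1)ᵀ.
Then v_1 = N · v_2 = (1, 0, -1, -1)ᵀ.

Sanity check: (A − (0)·I) v_1 = (0, 0, 0, 0)ᵀ = 0. ✓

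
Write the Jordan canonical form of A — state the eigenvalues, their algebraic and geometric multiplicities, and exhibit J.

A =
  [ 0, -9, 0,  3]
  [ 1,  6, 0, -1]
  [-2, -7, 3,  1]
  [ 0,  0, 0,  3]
J_3(3) ⊕ J_1(3)

The characteristic polynomial is
  det(x·I − A) = x^4 - 12*x^3 + 54*x^2 - 108*x + 81 = (x - 3)^4

Eigenvalues and multiplicities (the geometric multiplicity of λ is n − rank(A − λI), which equals the number of Jordan blocks for λ):
  λ = 3: algebraic multiplicity = 4, geometric multiplicity = 2

Determining the block sizes for each eigenvalue:
  λ = 3: with am = 4 and gm = 2, the partition is not yet determined (e.g. several partitions of 4 into 2 parts exist). Let N = A − (3)·I. Computing rank(N^1) = 2, rank(N^2) = 1, rank(N^3) = 0; the number of blocks of size ≥ j is rank(N^{j−1}) − rank(N^j), giving [2, 1, 1]. So we have 1 block(s) of size 3, 1 block(s) of size 1 → block sizes [3, 1]

Assembling the blocks gives a Jordan form
J =
  [3, 1, 0, 0]
  [0, 3, 1, 0]
  [0, 0, 3, 0]
  [0, 0, 0, 3]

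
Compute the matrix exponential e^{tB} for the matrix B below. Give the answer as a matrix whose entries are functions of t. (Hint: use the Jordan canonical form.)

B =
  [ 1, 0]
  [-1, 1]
e^{tB} =
  [exp(t), 0]
  [-t*exp(t), exp(t)]

Strategy: write B = P · J · P⁻¹ where J is a Jordan canonical form, so e^{tB} = P · e^{tJ} · P⁻¹, and e^{tJ} can be computed block-by-block.

B has Jordan form
J =
  [1, 1]
  [0, 1]
(up to reordering of blocks).

Per-block formulas:
  For a 2×2 Jordan block J_2(1): exp(t · J_2(1)) = e^(1t)·(I + t·N), where N is the 2×2 nilpotent shift.

After assembling e^{tJ} and conjugating by P, we get:

e^{tB} =
  [exp(t), 0]
  [-t*exp(t), exp(t)]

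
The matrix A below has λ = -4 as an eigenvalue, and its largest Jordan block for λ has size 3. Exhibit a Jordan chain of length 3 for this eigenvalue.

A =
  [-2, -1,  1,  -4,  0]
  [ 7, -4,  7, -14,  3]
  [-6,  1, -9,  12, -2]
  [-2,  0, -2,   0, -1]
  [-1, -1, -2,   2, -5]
A Jordan chain for λ = -4 of length 3:
v_1 = (-1, -3, 3, 1, 0)ᵀ
v_2 = (2, 7, -6, -2, -1)ᵀ
v_3 = (1, 0, 0, 0, 0)ᵀ

Let N = A − (-4)·I. We want v_3 with N^3 v_3 = 0 but N^2 v_3 ≠ 0; then v_{j-1} := N · v_j for j = 3, …, 2.

Pick v_3 = (1, 0, 0, 0, 0)ᵀ.
Then v_2 = N · v_3 = (2, 7, -6, -2, -1)ᵀ.
Then v_1 = N · v_2 = (-1, -3, 3, 1, 0)ᵀ.

Sanity check: (A − (-4)·I) v_1 = (0, 0, 0, 0, 0)ᵀ = 0. ✓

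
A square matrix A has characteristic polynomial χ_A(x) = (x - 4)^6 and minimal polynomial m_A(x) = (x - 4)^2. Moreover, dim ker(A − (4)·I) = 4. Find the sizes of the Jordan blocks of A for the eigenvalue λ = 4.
Block sizes for λ = 4: [2, 2, 1, 1]

Step 1 — from the characteristic polynomial, algebraic multiplicity of λ = 4 is 6. From dim ker(A − (4)·I) = 4, there are exactly 4 Jordan blocks for λ = 4.
Step 2 — from the minimal polynomial, the factor (x − 4)^2 tells us the largest block for λ = 4 has size 2.
Step 3 — with total size 6, 4 blocks, and largest block 2, the block sizes (in nonincreasing order) are [2, 2, 1, 1].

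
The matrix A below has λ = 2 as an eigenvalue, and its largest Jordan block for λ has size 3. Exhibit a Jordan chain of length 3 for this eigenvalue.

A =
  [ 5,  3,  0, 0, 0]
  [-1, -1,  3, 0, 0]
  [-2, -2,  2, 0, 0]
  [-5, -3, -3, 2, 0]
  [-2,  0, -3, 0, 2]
A Jordan chain for λ = 2 of length 3:
v_1 = (6, -6, -4, -6, 0)ᵀ
v_2 = (3, -1, -2, -5, -2)ᵀ
v_3 = (1, 0, 0, 0, 0)ᵀ

Let N = A − (2)·I. We want v_3 with N^3 v_3 = 0 but N^2 v_3 ≠ 0; then v_{j-1} := N · v_j for j = 3, …, 2.

Pick v_3 = (1, 0, 0, 0, 0)ᵀ.
Then v_2 = N · v_3 = (3, -1, -2, -5, -2)ᵀ.
Then v_1 = N · v_2 = (6, -6, -4, -6, 0)ᵀ.

Sanity check: (A − (2)·I) v_1 = (0, 0, 0, 0, 0)ᵀ = 0. ✓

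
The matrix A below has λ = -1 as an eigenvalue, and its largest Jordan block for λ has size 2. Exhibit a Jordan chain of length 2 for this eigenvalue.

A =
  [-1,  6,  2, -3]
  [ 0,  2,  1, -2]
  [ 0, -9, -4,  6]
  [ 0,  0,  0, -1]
A Jordan chain for λ = -1 of length 2:
v_1 = (6, 3, -9, 0)ᵀ
v_2 = (0, 1, 0, 0)ᵀ

Let N = A − (-1)·I. We want v_2 with N^2 v_2 = 0 but N^1 v_2 ≠ 0; then v_{j-1} := N · v_j for j = 2, …, 2.

Pick v_2 = (0, 1, 0, 0)ᵀ.
Then v_1 = N · v_2 = (6, 3, -9, 0)ᵀ.

Sanity check: (A − (-1)·I) v_1 = (0, 0, 0, 0)ᵀ = 0. ✓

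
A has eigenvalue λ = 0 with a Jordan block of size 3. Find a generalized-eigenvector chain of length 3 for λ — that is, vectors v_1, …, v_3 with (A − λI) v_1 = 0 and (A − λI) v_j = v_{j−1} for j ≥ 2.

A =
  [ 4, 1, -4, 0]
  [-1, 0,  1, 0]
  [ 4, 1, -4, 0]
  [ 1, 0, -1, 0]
A Jordan chain for λ = 0 of length 3:
v_1 = (-1, 0, -1, 0)ᵀ
v_2 = (4, -1, 4, 1)ᵀ
v_3 = (1, 0, 0, 0)ᵀ

Let N = A − (0)·I. We want v_3 with N^3 v_3 = 0 but N^2 v_3 ≠ 0; then v_{j-1} := N · v_j for j = 3, …, 2.

Pick v_3 = (1, 0, 0, 0)ᵀ.
Then v_2 = N · v_3 = (4, -1, 4, 1)ᵀ.
Then v_1 = N · v_2 = (-1, 0, -1, 0)ᵀ.

Sanity check: (A − (0)·I) v_1 = (0, 0, 0, 0)ᵀ = 0. ✓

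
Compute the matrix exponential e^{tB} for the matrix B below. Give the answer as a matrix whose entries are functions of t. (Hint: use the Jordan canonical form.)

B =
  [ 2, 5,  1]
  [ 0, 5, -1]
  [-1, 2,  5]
e^{tB} =
  [3*t^2*exp(4*t)/2 - 2*t*exp(4*t) + exp(4*t), -3*t^2*exp(4*t)/2 + 5*t*exp(4*t), -3*t^2*exp(4*t) + t*exp(4*t)]
  [t^2*exp(4*t)/2, -t^2*exp(4*t)/2 + t*exp(4*t) + exp(4*t), -t^2*exp(4*t) - t*exp(4*t)]
  [t^2*exp(4*t)/2 - t*exp(4*t), -t^2*exp(4*t)/2 + 2*t*exp(4*t), -t^2*exp(4*t) + t*exp(4*t) + exp(4*t)]

Strategy: write B = P · J · P⁻¹ where J is a Jordan canonical form, so e^{tB} = P · e^{tJ} · P⁻¹, and e^{tJ} can be computed block-by-block.

B has Jordan form
J =
  [4, 1, 0]
  [0, 4, 1]
  [0, 0, 4]
(up to reordering of blocks).

Per-block formulas:
  For a 3×3 Jordan block J_3(4): exp(t · J_3(4)) = e^(4t)·(I + t·N + (t^2/2)·N^2), where N is the 3×3 nilpotent shift.

After assembling e^{tJ} and conjugating by P, we get:

e^{tB} =
  [3*t^2*exp(4*t)/2 - 2*t*exp(4*t) + exp(4*t), -3*t^2*exp(4*t)/2 + 5*t*exp(4*t), -3*t^2*exp(4*t) + t*exp(4*t)]
  [t^2*exp(4*t)/2, -t^2*exp(4*t)/2 + t*exp(4*t) + exp(4*t), -t^2*exp(4*t) - t*exp(4*t)]
  [t^2*exp(4*t)/2 - t*exp(4*t), -t^2*exp(4*t)/2 + 2*t*exp(4*t), -t^2*exp(4*t) + t*exp(4*t) + exp(4*t)]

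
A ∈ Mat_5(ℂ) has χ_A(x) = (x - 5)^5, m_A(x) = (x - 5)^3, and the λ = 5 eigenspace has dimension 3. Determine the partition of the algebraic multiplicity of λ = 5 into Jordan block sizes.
Block sizes for λ = 5: [3, 1, 1]

Step 1 — from the characteristic polynomial, algebraic multiplicity of λ = 5 is 5. From dim ker(A − (5)·I) = 3, there are exactly 3 Jordan blocks for λ = 5.
Step 2 — from the minimal polynomial, the factor (x − 5)^3 tells us the largest block for λ = 5 has size 3.
Step 3 — with total size 5, 3 blocks, and largest block 3, the block sizes (in nonincreasing order) are [3, 1, 1].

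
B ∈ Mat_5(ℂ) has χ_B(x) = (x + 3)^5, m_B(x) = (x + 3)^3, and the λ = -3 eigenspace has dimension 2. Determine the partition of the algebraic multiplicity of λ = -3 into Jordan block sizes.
Block sizes for λ = -3: [3, 2]

Step 1 — from the characteristic polynomial, algebraic multiplicity of λ = -3 is 5. From dim ker(B − (-3)·I) = 2, there are exactly 2 Jordan blocks for λ = -3.
Step 2 — from the minimal polynomial, the factor (x + 3)^3 tells us the largest block for λ = -3 has size 3.
Step 3 — with total size 5, 2 blocks, and largest block 3, the block sizes (in nonincreasing order) are [3, 2].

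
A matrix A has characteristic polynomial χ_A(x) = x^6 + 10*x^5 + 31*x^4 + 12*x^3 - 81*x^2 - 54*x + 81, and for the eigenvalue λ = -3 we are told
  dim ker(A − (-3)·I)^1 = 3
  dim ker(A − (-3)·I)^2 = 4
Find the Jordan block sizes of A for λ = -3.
Block sizes for λ = -3: [2, 1, 1]

From the dimensions of kernels of powers, the number of Jordan blocks of size at least j is d_j − d_{j−1} where d_j = dim ker(N^j) (with d_0 = 0). Computing the differences gives [3, 1].
The number of blocks of size exactly k is (#blocks of size ≥ k) − (#blocks of size ≥ k + 1), so the partition is: 2 block(s) of size 1, 1 block(s) of size 2.
In nonincreasing order the block sizes are [2, 1, 1].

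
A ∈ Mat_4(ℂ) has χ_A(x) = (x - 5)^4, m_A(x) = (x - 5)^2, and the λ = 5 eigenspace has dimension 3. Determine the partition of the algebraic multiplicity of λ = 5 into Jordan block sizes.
Block sizes for λ = 5: [2, 1, 1]

Step 1 — from the characteristic polynomial, algebraic multiplicity of λ = 5 is 4. From dim ker(A − (5)·I) = 3, there are exactly 3 Jordan blocks for λ = 5.
Step 2 — from the minimal polynomial, the factor (x − 5)^2 tells us the largest block for λ = 5 has size 2.
Step 3 — with total size 4, 3 blocks, and largest block 2, the block sizes (in nonincreasing order) are [2, 1, 1].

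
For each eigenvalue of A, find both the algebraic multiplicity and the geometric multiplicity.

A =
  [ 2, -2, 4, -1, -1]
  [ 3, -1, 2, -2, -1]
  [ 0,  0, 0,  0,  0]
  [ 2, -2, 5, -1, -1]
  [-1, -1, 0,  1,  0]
λ = 0: alg = 5, geom = 2

Step 1 — factor the characteristic polynomial to read off the algebraic multiplicities:
  χ_A(x) = x^5

Step 2 — compute geometric multiplicities via the rank-nullity identity g(λ) = n − rank(A − λI):
  rank(A − (0)·I) = 3, so dim ker(A − (0)·I) = n − 3 = 2

Summary:
  λ = 0: algebraic multiplicity = 5, geometric multiplicity = 2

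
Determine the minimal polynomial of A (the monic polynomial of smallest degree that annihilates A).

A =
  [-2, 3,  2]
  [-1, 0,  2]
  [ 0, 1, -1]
x^3 + 3*x^2 + 3*x + 1

The characteristic polynomial is χ_A(x) = (x + 1)^3, so the eigenvalues are known. The minimal polynomial is
  m_A(x) = Π_λ (x − λ)^{k_λ}
where k_λ is the size of the *largest* Jordan block for λ (equivalently, the smallest k with (A − λI)^k v = 0 for every generalised eigenvector v of λ).

  λ = -1: largest Jordan block has size 3, contributing (x + 1)^3

So m_A(x) = (x + 1)^3 = x^3 + 3*x^2 + 3*x + 1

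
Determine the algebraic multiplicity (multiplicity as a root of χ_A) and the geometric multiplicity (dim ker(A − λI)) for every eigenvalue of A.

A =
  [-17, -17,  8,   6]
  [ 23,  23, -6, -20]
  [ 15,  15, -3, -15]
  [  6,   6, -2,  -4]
λ = -3: alg = 1, geom = 1; λ = 0: alg = 2, geom = 1; λ = 2: alg = 1, geom = 1

Step 1 — factor the characteristic polynomial to read off the algebraic multiplicities:
  χ_A(x) = x^2*(x - 2)*(x + 3)

Step 2 — compute geometric multiplicities via the rank-nullity identity g(λ) = n − rank(A − λI):
  rank(A − (-3)·I) = 3, so dim ker(A − (-3)·I) = n − 3 = 1
  rank(A − (0)·I) = 3, so dim ker(A − (0)·I) = n − 3 = 1
  rank(A − (2)·I) = 3, so dim ker(A − (2)·I) = n − 3 = 1

Summary:
  λ = -3: algebraic multiplicity = 1, geometric multiplicity = 1
  λ = 0: algebraic multiplicity = 2, geometric multiplicity = 1
  λ = 2: algebraic multiplicity = 1, geometric multiplicity = 1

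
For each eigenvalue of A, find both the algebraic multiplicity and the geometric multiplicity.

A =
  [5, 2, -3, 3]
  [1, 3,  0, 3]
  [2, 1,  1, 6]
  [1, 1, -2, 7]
λ = 4: alg = 4, geom = 2

Step 1 — factor the characteristic polynomial to read off the algebraic multiplicities:
  χ_A(x) = (x - 4)^4

Step 2 — compute geometric multiplicities via the rank-nullity identity g(λ) = n − rank(A − λI):
  rank(A − (4)·I) = 2, so dim ker(A − (4)·I) = n − 2 = 2

Summary:
  λ = 4: algebraic multiplicity = 4, geometric multiplicity = 2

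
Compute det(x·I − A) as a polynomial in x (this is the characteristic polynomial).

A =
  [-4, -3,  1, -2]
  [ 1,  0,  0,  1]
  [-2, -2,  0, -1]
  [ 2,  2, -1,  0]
x^4 + 4*x^3 + 6*x^2 + 4*x + 1

Expanding det(x·I − A) (e.g. by cofactor expansion or by noting that A is similar to its Jordan form J, which has the same characteristic polynomial as A) gives
  χ_A(x) = x^4 + 4*x^3 + 6*x^2 + 4*x + 1
which factors as (x + 1)^4. The eigenvalues (with algebraic multiplicities) are λ = -1 with multiplicity 4.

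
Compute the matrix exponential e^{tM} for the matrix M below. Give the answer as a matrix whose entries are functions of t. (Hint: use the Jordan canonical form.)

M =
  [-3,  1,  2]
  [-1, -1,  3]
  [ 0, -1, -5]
e^{tM} =
  [-t^2*exp(-3*t)/2 + exp(-3*t), t*exp(-3*t), -t^2*exp(-3*t)/2 + 2*t*exp(-3*t)]
  [-t^2*exp(-3*t) - t*exp(-3*t), 2*t*exp(-3*t) + exp(-3*t), -t^2*exp(-3*t) + 3*t*exp(-3*t)]
  [t^2*exp(-3*t)/2, -t*exp(-3*t), t^2*exp(-3*t)/2 - 2*t*exp(-3*t) + exp(-3*t)]

Strategy: write M = P · J · P⁻¹ where J is a Jordan canonical form, so e^{tM} = P · e^{tJ} · P⁻¹, and e^{tJ} can be computed block-by-block.

M has Jordan form
J =
  [-3,  1,  0]
  [ 0, -3,  1]
  [ 0,  0, -3]
(up to reordering of blocks).

Per-block formulas:
  For a 3×3 Jordan block J_3(-3): exp(t · J_3(-3)) = e^(-3t)·(I + t·N + (t^2/2)·N^2), where N is the 3×3 nilpotent shift.

After assembling e^{tJ} and conjugating by P, we get:

e^{tM} =
  [-t^2*exp(-3*t)/2 + exp(-3*t), t*exp(-3*t), -t^2*exp(-3*t)/2 + 2*t*exp(-3*t)]
  [-t^2*exp(-3*t) - t*exp(-3*t), 2*t*exp(-3*t) + exp(-3*t), -t^2*exp(-3*t) + 3*t*exp(-3*t)]
  [t^2*exp(-3*t)/2, -t*exp(-3*t), t^2*exp(-3*t)/2 - 2*t*exp(-3*t) + exp(-3*t)]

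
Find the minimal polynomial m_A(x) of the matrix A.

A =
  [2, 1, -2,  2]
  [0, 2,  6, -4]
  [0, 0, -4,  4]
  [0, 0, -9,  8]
x^2 - 4*x + 4

The characteristic polynomial is χ_A(x) = (x - 2)^4, so the eigenvalues are known. The minimal polynomial is
  m_A(x) = Π_λ (x − λ)^{k_λ}
where k_λ is the size of the *largest* Jordan block for λ (equivalently, the smallest k with (A − λI)^k v = 0 for every generalised eigenvector v of λ).

  λ = 2: largest Jordan block has size 2, contributing (x − 2)^2

So m_A(x) = (x - 2)^2 = x^2 - 4*x + 4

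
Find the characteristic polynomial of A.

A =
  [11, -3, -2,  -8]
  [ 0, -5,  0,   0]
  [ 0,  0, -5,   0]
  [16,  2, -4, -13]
x^4 + 12*x^3 + 30*x^2 - 100*x - 375

Expanding det(x·I − A) (e.g. by cofactor expansion or by noting that A is similar to its Jordan form J, which has the same characteristic polynomial as A) gives
  χ_A(x) = x^4 + 12*x^3 + 30*x^2 - 100*x - 375
which factors as (x - 3)*(x + 5)^3. The eigenvalues (with algebraic multiplicities) are λ = -5 with multiplicity 3, λ = 3 with multiplicity 1.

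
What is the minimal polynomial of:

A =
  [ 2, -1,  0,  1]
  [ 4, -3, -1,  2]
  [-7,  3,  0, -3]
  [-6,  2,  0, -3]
x^3 + 3*x^2 + 3*x + 1

The characteristic polynomial is χ_A(x) = (x + 1)^4, so the eigenvalues are known. The minimal polynomial is
  m_A(x) = Π_λ (x − λ)^{k_λ}
where k_λ is the size of the *largest* Jordan block for λ (equivalently, the smallest k with (A − λI)^k v = 0 for every generalised eigenvector v of λ).

  λ = -1: largest Jordan block has size 3, contributing (x + 1)^3

So m_A(x) = (x + 1)^3 = x^3 + 3*x^2 + 3*x + 1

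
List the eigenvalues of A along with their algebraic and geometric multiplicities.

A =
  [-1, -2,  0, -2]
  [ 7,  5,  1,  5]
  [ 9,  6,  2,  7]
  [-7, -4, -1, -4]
λ = -1: alg = 1, geom = 1; λ = 1: alg = 3, geom = 2

Step 1 — factor the characteristic polynomial to read off the algebraic multiplicities:
  χ_A(x) = (x - 1)^3*(x + 1)

Step 2 — compute geometric multiplicities via the rank-nullity identity g(λ) = n − rank(A − λI):
  rank(A − (-1)·I) = 3, so dim ker(A − (-1)·I) = n − 3 = 1
  rank(A − (1)·I) = 2, so dim ker(A − (1)·I) = n − 2 = 2

Summary:
  λ = -1: algebraic multiplicity = 1, geometric multiplicity = 1
  λ = 1: algebraic multiplicity = 3, geometric multiplicity = 2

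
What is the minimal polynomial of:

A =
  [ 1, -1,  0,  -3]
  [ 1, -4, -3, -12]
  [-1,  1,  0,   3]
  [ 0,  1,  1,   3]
x^2

The characteristic polynomial is χ_A(x) = x^4, so the eigenvalues are known. The minimal polynomial is
  m_A(x) = Π_λ (x − λ)^{k_λ}
where k_λ is the size of the *largest* Jordan block for λ (equivalently, the smallest k with (A − λI)^k v = 0 for every generalised eigenvector v of λ).

  λ = 0: largest Jordan block has size 2, contributing (x − 0)^2

So m_A(x) = x^2 = x^2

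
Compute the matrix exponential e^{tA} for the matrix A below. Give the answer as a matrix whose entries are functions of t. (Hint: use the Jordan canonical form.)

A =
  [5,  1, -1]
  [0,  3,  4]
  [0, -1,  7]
e^{tA} =
  [exp(5*t), -t^2*exp(5*t)/2 + t*exp(5*t), t^2*exp(5*t) - t*exp(5*t)]
  [0, -2*t*exp(5*t) + exp(5*t), 4*t*exp(5*t)]
  [0, -t*exp(5*t), 2*t*exp(5*t) + exp(5*t)]

Strategy: write A = P · J · P⁻¹ where J is a Jordan canonical form, so e^{tA} = P · e^{tJ} · P⁻¹, and e^{tJ} can be computed block-by-block.

A has Jordan form
J =
  [5, 1, 0]
  [0, 5, 1]
  [0, 0, 5]
(up to reordering of blocks).

Per-block formulas:
  For a 3×3 Jordan block J_3(5): exp(t · J_3(5)) = e^(5t)·(I + t·N + (t^2/2)·N^2), where N is the 3×3 nilpotent shift.

After assembling e^{tJ} and conjugating by P, we get:

e^{tA} =
  [exp(5*t), -t^2*exp(5*t)/2 + t*exp(5*t), t^2*exp(5*t) - t*exp(5*t)]
  [0, -2*t*exp(5*t) + exp(5*t), 4*t*exp(5*t)]
  [0, -t*exp(5*t), 2*t*exp(5*t) + exp(5*t)]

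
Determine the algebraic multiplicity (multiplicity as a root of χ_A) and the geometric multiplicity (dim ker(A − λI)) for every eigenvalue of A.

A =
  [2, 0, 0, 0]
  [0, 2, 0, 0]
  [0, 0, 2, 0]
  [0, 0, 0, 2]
λ = 2: alg = 4, geom = 4

Step 1 — factor the characteristic polynomial to read off the algebraic multiplicities:
  χ_A(x) = (x - 2)^4

Step 2 — compute geometric multiplicities via the rank-nullity identity g(λ) = n − rank(A − λI):
  rank(A − (2)·I) = 0, so dim ker(A − (2)·I) = n − 0 = 4

Summary:
  λ = 2: algebraic multiplicity = 4, geometric multiplicity = 4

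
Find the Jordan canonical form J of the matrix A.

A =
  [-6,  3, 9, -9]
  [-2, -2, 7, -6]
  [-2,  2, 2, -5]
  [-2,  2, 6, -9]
J_3(-4) ⊕ J_1(-3)

The characteristic polynomial is
  det(x·I − A) = x^4 + 15*x^3 + 84*x^2 + 208*x + 192 = (x + 3)*(x + 4)^3

Eigenvalues and multiplicities (the geometric multiplicity of λ is n − rank(A − λI), which equals the number of Jordan blocks for λ):
  λ = -4: algebraic multiplicity = 3, geometric multiplicity = 1
  λ = -3: algebraic multiplicity = 1, geometric multiplicity = 1

Determining the block sizes for each eigenvalue:
  λ = -4: one block (gm = 1), so the single block has size am = 3 → block sizes [3]
  λ = -3: one block (gm = 1), so the single block has size am = 1 → block sizes [1]

Assembling the blocks gives a Jordan form
J =
  [-4,  1,  0,  0]
  [ 0, -4,  1,  0]
  [ 0,  0, -4,  0]
  [ 0,  0,  0, -3]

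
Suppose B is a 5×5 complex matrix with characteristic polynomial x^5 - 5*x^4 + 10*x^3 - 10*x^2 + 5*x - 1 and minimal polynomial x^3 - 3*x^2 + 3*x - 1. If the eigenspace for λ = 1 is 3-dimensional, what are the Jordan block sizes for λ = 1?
Block sizes for λ = 1: [3, 1, 1]

Step 1 — from the characteristic polynomial, algebraic multiplicity of λ = 1 is 5. From dim ker(B − (1)·I) = 3, there are exactly 3 Jordan blocks for λ = 1.
Step 2 — from the minimal polynomial, the factor (x − 1)^3 tells us the largest block for λ = 1 has size 3.
Step 3 — with total size 5, 3 blocks, and largest block 3, the block sizes (in nonincreasing order) are [3, 1, 1].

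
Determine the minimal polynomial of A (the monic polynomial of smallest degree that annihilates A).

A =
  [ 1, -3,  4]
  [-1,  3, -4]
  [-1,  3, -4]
x^2

The characteristic polynomial is χ_A(x) = x^3, so the eigenvalues are known. The minimal polynomial is
  m_A(x) = Π_λ (x − λ)^{k_λ}
where k_λ is the size of the *largest* Jordan block for λ (equivalently, the smallest k with (A − λI)^k v = 0 for every generalised eigenvector v of λ).

  λ = 0: largest Jordan block has size 2, contributing (x − 0)^2

So m_A(x) = x^2 = x^2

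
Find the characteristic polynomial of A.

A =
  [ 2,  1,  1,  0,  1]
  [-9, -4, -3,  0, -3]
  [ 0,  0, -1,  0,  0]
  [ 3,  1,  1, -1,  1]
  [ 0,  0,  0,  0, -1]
x^5 + 5*x^4 + 10*x^3 + 10*x^2 + 5*x + 1

Expanding det(x·I − A) (e.g. by cofactor expansion or by noting that A is similar to its Jordan form J, which has the same characteristic polynomial as A) gives
  χ_A(x) = x^5 + 5*x^4 + 10*x^3 + 10*x^2 + 5*x + 1
which factors as (x + 1)^5. The eigenvalues (with algebraic multiplicities) are λ = -1 with multiplicity 5.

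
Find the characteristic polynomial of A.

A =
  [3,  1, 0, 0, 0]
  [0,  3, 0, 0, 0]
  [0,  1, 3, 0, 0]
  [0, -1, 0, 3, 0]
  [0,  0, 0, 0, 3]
x^5 - 15*x^4 + 90*x^3 - 270*x^2 + 405*x - 243

Expanding det(x·I − A) (e.g. by cofactor expansion or by noting that A is similar to its Jordan form J, which has the same characteristic polynomial as A) gives
  χ_A(x) = x^5 - 15*x^4 + 90*x^3 - 270*x^2 + 405*x - 243
which factors as (x - 3)^5. The eigenvalues (with algebraic multiplicities) are λ = 3 with multiplicity 5.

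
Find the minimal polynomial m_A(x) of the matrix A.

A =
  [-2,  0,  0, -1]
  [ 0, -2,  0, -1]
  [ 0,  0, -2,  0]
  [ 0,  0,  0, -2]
x^2 + 4*x + 4

The characteristic polynomial is χ_A(x) = (x + 2)^4, so the eigenvalues are known. The minimal polynomial is
  m_A(x) = Π_λ (x − λ)^{k_λ}
where k_λ is the size of the *largest* Jordan block for λ (equivalently, the smallest k with (A − λI)^k v = 0 for every generalised eigenvector v of λ).

  λ = -2: largest Jordan block has size 2, contributing (x + 2)^2

So m_A(x) = (x + 2)^2 = x^2 + 4*x + 4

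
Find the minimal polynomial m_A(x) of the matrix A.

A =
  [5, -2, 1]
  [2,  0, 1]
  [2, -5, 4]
x^3 - 9*x^2 + 27*x - 27

The characteristic polynomial is χ_A(x) = (x - 3)^3, so the eigenvalues are known. The minimal polynomial is
  m_A(x) = Π_λ (x − λ)^{k_λ}
where k_λ is the size of the *largest* Jordan block for λ (equivalently, the smallest k with (A − λI)^k v = 0 for every generalised eigenvector v of λ).

  λ = 3: largest Jordan block has size 3, contributing (x − 3)^3

So m_A(x) = (x - 3)^3 = x^3 - 9*x^2 + 27*x - 27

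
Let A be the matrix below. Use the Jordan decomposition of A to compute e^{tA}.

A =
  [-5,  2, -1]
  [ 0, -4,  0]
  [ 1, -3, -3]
e^{tA} =
  [-t*exp(-4*t) + exp(-4*t), t^2*exp(-4*t)/2 + 2*t*exp(-4*t), -t*exp(-4*t)]
  [0, exp(-4*t), 0]
  [t*exp(-4*t), -t^2*exp(-4*t)/2 - 3*t*exp(-4*t), t*exp(-4*t) + exp(-4*t)]

Strategy: write A = P · J · P⁻¹ where J is a Jordan canonical form, so e^{tA} = P · e^{tJ} · P⁻¹, and e^{tJ} can be computed block-by-block.

A has Jordan form
J =
  [-4,  1,  0]
  [ 0, -4,  1]
  [ 0,  0, -4]
(up to reordering of blocks).

Per-block formulas:
  For a 3×3 Jordan block J_3(-4): exp(t · J_3(-4)) = e^(-4t)·(I + t·N + (t^2/2)·N^2), where N is the 3×3 nilpotent shift.

After assembling e^{tJ} and conjugating by P, we get:

e^{tA} =
  [-t*exp(-4*t) + exp(-4*t), t^2*exp(-4*t)/2 + 2*t*exp(-4*t), -t*exp(-4*t)]
  [0, exp(-4*t), 0]
  [t*exp(-4*t), -t^2*exp(-4*t)/2 - 3*t*exp(-4*t), t*exp(-4*t) + exp(-4*t)]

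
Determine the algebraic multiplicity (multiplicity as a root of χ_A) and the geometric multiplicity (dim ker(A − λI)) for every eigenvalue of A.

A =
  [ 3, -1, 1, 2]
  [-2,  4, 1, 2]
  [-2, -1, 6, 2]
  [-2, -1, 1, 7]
λ = 5: alg = 4, geom = 3

Step 1 — factor the characteristic polynomial to read off the algebraic multiplicities:
  χ_A(x) = (x - 5)^4

Step 2 — compute geometric multiplicities via the rank-nullity identity g(λ) = n − rank(A − λI):
  rank(A − (5)·I) = 1, so dim ker(A − (5)·I) = n − 1 = 3

Summary:
  λ = 5: algebraic multiplicity = 4, geometric multiplicity = 3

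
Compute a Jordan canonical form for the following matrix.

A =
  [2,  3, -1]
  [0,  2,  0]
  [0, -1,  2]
J_3(2)

The characteristic polynomial is
  det(x·I − A) = x^3 - 6*x^2 + 12*x - 8 = (x - 2)^3

Eigenvalues and multiplicities (the geometric multiplicity of λ is n − rank(A − λI), which equals the number of Jordan blocks for λ):
  λ = 2: algebraic multiplicity = 3, geometric multiplicity = 1

Determining the block sizes for each eigenvalue:
  λ = 2: one block (gm = 1), so the single block has size am = 3 → block sizes [3]

Assembling the blocks gives a Jordan form
J =
  [2, 1, 0]
  [0, 2, 1]
  [0, 0, 2]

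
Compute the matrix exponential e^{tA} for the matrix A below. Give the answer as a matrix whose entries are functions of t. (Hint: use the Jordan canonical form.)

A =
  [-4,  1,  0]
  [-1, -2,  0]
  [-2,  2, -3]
e^{tA} =
  [-t*exp(-3*t) + exp(-3*t), t*exp(-3*t), 0]
  [-t*exp(-3*t), t*exp(-3*t) + exp(-3*t), 0]
  [-2*t*exp(-3*t), 2*t*exp(-3*t), exp(-3*t)]

Strategy: write A = P · J · P⁻¹ where J is a Jordan canonical form, so e^{tA} = P · e^{tJ} · P⁻¹, and e^{tJ} can be computed block-by-block.

A has Jordan form
J =
  [-3,  1,  0]
  [ 0, -3,  0]
  [ 0,  0, -3]
(up to reordering of blocks).

Per-block formulas:
  For a 2×2 Jordan block J_2(-3): exp(t · J_2(-3)) = e^(-3t)·(I + t·N), where N is the 2×2 nilpotent shift.
  For a 1×1 block at λ = -3: exp(t · [-3]) = [e^(-3t)].

After assembling e^{tJ} and conjugating by P, we get:

e^{tA} =
  [-t*exp(-3*t) + exp(-3*t), t*exp(-3*t), 0]
  [-t*exp(-3*t), t*exp(-3*t) + exp(-3*t), 0]
  [-2*t*exp(-3*t), 2*t*exp(-3*t), exp(-3*t)]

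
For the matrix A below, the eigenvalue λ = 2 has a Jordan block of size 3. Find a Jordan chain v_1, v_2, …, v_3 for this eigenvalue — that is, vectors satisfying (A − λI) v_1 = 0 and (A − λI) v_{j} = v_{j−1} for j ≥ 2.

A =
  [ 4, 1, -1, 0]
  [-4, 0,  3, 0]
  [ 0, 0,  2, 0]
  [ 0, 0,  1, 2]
A Jordan chain for λ = 2 of length 3:
v_1 = (1, -2, 0, 0)ᵀ
v_2 = (-1, 3, 0, 1)ᵀ
v_3 = (0, 0, 1, 0)ᵀ

Let N = A − (2)·I. We want v_3 with N^3 v_3 = 0 but N^2 v_3 ≠ 0; then v_{j-1} := N · v_j for j = 3, …, 2.

Pick v_3 = (0, 0, 1, 0)ᵀ.
Then v_2 = N · v_3 = (-1, 3, 0, 1)ᵀ.
Then v_1 = N · v_2 = (1, -2, 0, 0)ᵀ.

Sanity check: (A − (2)·I) v_1 = (0, 0, 0, 0)ᵀ = 0. ✓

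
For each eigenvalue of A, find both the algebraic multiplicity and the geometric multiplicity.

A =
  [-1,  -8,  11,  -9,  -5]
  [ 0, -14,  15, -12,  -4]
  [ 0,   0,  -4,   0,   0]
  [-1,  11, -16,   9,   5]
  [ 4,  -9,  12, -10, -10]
λ = -4: alg = 5, geom = 2

Step 1 — factor the characteristic polynomial to read off the algebraic multiplicities:
  χ_A(x) = (x + 4)^5

Step 2 — compute geometric multiplicities via the rank-nullity identity g(λ) = n − rank(A − λI):
  rank(A − (-4)·I) = 3, so dim ker(A − (-4)·I) = n − 3 = 2

Summary:
  λ = -4: algebraic multiplicity = 5, geometric multiplicity = 2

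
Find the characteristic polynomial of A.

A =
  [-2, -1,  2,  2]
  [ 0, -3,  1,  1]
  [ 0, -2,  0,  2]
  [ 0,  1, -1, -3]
x^4 + 8*x^3 + 24*x^2 + 32*x + 16

Expanding det(x·I − A) (e.g. by cofactor expansion or by noting that A is similar to its Jordan form J, which has the same characteristic polynomial as A) gives
  χ_A(x) = x^4 + 8*x^3 + 24*x^2 + 32*x + 16
which factors as (x + 2)^4. The eigenvalues (with algebraic multiplicities) are λ = -2 with multiplicity 4.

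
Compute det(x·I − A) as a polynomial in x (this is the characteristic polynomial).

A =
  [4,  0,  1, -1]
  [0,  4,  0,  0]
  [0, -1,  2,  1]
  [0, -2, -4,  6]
x^4 - 16*x^3 + 96*x^2 - 256*x + 256

Expanding det(x·I − A) (e.g. by cofactor expansion or by noting that A is similar to its Jordan form J, which has the same characteristic polynomial as A) gives
  χ_A(x) = x^4 - 16*x^3 + 96*x^2 - 256*x + 256
which factors as (x - 4)^4. The eigenvalues (with algebraic multiplicities) are λ = 4 with multiplicity 4.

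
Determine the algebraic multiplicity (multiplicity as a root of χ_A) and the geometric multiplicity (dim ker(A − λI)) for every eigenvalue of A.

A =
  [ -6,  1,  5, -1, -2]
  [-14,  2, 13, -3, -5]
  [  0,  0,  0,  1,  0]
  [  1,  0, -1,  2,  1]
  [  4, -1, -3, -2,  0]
λ = -1: alg = 2, geom = 1; λ = 0: alg = 3, geom = 1

Step 1 — factor the characteristic polynomial to read off the algebraic multiplicities:
  χ_A(x) = x^3*(x + 1)^2

Step 2 — compute geometric multiplicities via the rank-nullity identity g(λ) = n − rank(A − λI):
  rank(A − (-1)·I) = 4, so dim ker(A − (-1)·I) = n − 4 = 1
  rank(A − (0)·I) = 4, so dim ker(A − (0)·I) = n − 4 = 1

Summary:
  λ = -1: algebraic multiplicity = 2, geometric multiplicity = 1
  λ = 0: algebraic multiplicity = 3, geometric multiplicity = 1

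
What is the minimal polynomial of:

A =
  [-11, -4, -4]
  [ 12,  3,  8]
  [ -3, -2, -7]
x^2 + 10*x + 25

The characteristic polynomial is χ_A(x) = (x + 5)^3, so the eigenvalues are known. The minimal polynomial is
  m_A(x) = Π_λ (x − λ)^{k_λ}
where k_λ is the size of the *largest* Jordan block for λ (equivalently, the smallest k with (A − λI)^k v = 0 for every generalised eigenvector v of λ).

  λ = -5: largest Jordan block has size 2, contributing (x + 5)^2

So m_A(x) = (x + 5)^2 = x^2 + 10*x + 25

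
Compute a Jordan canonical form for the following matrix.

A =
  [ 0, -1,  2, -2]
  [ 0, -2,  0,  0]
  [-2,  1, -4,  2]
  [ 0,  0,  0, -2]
J_2(-2) ⊕ J_1(-2) ⊕ J_1(-2)

The characteristic polynomial is
  det(x·I − A) = x^4 + 8*x^3 + 24*x^2 + 32*x + 16 = (x + 2)^4

Eigenvalues and multiplicities (the geometric multiplicity of λ is n − rank(A − λI), which equals the number of Jordan blocks for λ):
  λ = -2: algebraic multiplicity = 4, geometric multiplicity = 3

Determining the block sizes for each eigenvalue:
  λ = -2: 3 blocks summing to 4 forces exactly one block of size 2 and the rest size 1 → block sizes [2, 1, 1]

Assembling the blocks gives a Jordan form
J =
  [-2,  1,  0,  0]
  [ 0, -2,  0,  0]
  [ 0,  0, -2,  0]
  [ 0,  0,  0, -2]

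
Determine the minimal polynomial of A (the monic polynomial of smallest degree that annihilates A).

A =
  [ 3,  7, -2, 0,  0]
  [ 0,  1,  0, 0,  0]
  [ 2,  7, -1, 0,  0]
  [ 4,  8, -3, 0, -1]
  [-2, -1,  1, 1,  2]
x^2 - 2*x + 1

The characteristic polynomial is χ_A(x) = (x - 1)^5, so the eigenvalues are known. The minimal polynomial is
  m_A(x) = Π_λ (x − λ)^{k_λ}
where k_λ is the size of the *largest* Jordan block for λ (equivalently, the smallest k with (A − λI)^k v = 0 for every generalised eigenvector v of λ).

  λ = 1: largest Jordan block has size 2, contributing (x − 1)^2

So m_A(x) = (x - 1)^2 = x^2 - 2*x + 1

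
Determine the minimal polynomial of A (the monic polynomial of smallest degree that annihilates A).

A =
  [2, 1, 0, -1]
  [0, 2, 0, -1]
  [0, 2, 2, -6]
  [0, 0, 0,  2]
x^3 - 6*x^2 + 12*x - 8

The characteristic polynomial is χ_A(x) = (x - 2)^4, so the eigenvalues are known. The minimal polynomial is
  m_A(x) = Π_λ (x − λ)^{k_λ}
where k_λ is the size of the *largest* Jordan block for λ (equivalently, the smallest k with (A − λI)^k v = 0 for every generalised eigenvector v of λ).

  λ = 2: largest Jordan block has size 3, contributing (x − 2)^3

So m_A(x) = (x - 2)^3 = x^3 - 6*x^2 + 12*x - 8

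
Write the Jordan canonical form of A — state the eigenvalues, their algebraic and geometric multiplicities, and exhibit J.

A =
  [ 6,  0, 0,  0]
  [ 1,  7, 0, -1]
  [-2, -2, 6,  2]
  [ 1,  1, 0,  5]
J_2(6) ⊕ J_1(6) ⊕ J_1(6)

The characteristic polynomial is
  det(x·I − A) = x^4 - 24*x^3 + 216*x^2 - 864*x + 1296 = (x - 6)^4

Eigenvalues and multiplicities (the geometric multiplicity of λ is n − rank(A − λI), which equals the number of Jordan blocks for λ):
  λ = 6: algebraic multiplicity = 4, geometric multiplicity = 3

Determining the block sizes for each eigenvalue:
  λ = 6: 3 blocks summing to 4 forces exactly one block of size 2 and the rest size 1 → block sizes [2, 1, 1]

Assembling the blocks gives a Jordan form
J =
  [6, 1, 0, 0]
  [0, 6, 0, 0]
  [0, 0, 6, 0]
  [0, 0, 0, 6]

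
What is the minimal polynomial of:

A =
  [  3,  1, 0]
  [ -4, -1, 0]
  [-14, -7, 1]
x^2 - 2*x + 1

The characteristic polynomial is χ_A(x) = (x - 1)^3, so the eigenvalues are known. The minimal polynomial is
  m_A(x) = Π_λ (x − λ)^{k_λ}
where k_λ is the size of the *largest* Jordan block for λ (equivalently, the smallest k with (A − λI)^k v = 0 for every generalised eigenvector v of λ).

  λ = 1: largest Jordan block has size 2, contributing (x − 1)^2

So m_A(x) = (x - 1)^2 = x^2 - 2*x + 1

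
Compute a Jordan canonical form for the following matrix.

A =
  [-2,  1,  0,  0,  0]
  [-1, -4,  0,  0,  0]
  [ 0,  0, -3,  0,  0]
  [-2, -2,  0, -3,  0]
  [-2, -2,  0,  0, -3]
J_2(-3) ⊕ J_1(-3) ⊕ J_1(-3) ⊕ J_1(-3)

The characteristic polynomial is
  det(x·I − A) = x^5 + 15*x^4 + 90*x^3 + 270*x^2 + 405*x + 243 = (x + 3)^5

Eigenvalues and multiplicities (the geometric multiplicity of λ is n − rank(A − λI), which equals the number of Jordan blocks for λ):
  λ = -3: algebraic multiplicity = 5, geometric multiplicity = 4

Determining the block sizes for each eigenvalue:
  λ = -3: 4 blocks summing to 5 forces exactly one block of size 2 and the rest size 1 → block sizes [2, 1, 1, 1]

Assembling the blocks gives a Jordan form
J =
  [-3,  1,  0,  0,  0]
  [ 0, -3,  0,  0,  0]
  [ 0,  0, -3,  0,  0]
  [ 0,  0,  0, -3,  0]
  [ 0,  0,  0,  0, -3]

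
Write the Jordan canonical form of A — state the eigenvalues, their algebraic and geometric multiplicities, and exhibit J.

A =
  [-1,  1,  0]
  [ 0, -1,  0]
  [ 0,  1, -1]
J_2(-1) ⊕ J_1(-1)

The characteristic polynomial is
  det(x·I − A) = x^3 + 3*x^2 + 3*x + 1 = (x + 1)^3

Eigenvalues and multiplicities (the geometric multiplicity of λ is n − rank(A − λI), which equals the number of Jordan blocks for λ):
  λ = -1: algebraic multiplicity = 3, geometric multiplicity = 2

Determining the block sizes for each eigenvalue:
  λ = -1: 2 blocks summing to 3 forces exactly one block of size 2 and the rest size 1 → block sizes [2, 1]

Assembling the blocks gives a Jordan form
J =
  [-1,  1,  0]
  [ 0, -1,  0]
  [ 0,  0, -1]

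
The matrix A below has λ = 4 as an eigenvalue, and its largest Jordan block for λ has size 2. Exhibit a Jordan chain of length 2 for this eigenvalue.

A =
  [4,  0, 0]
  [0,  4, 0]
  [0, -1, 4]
A Jordan chain for λ = 4 of length 2:
v_1 = (0, 0, -1)ᵀ
v_2 = (0, 1, 0)ᵀ

Let N = A − (4)·I. We want v_2 with N^2 v_2 = 0 but N^1 v_2 ≠ 0; then v_{j-1} := N · v_j for j = 2, …, 2.

Pick v_2 = (0, 1, 0)ᵀ.
Then v_1 = N · v_2 = (0, 0, -1)ᵀ.

Sanity check: (A − (4)·I) v_1 = (0, 0, 0)ᵀ = 0. ✓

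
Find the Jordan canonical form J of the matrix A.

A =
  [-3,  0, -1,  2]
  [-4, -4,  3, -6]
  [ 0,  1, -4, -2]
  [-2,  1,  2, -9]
J_3(-5) ⊕ J_1(-5)

The characteristic polynomial is
  det(x·I − A) = x^4 + 20*x^3 + 150*x^2 + 500*x + 625 = (x + 5)^4

Eigenvalues and multiplicities (the geometric multiplicity of λ is n − rank(A − λI), which equals the number of Jordan blocks for λ):
  λ = -5: algebraic multiplicity = 4, geometric multiplicity = 2

Determining the block sizes for each eigenvalue:
  λ = -5: with am = 4 and gm = 2, the partition is not yet determined (e.g. several partitions of 4 into 2 parts exist). Let N = A − (-5)·I. Computing rank(N^1) = 2, rank(N^2) = 1, rank(N^3) = 0; the number of blocks of size ≥ j is rank(N^{j−1}) − rank(N^j), giving [2, 1, 1]. So we have 1 block(s) of size 3, 1 block(s) of size 1 → block sizes [3, 1]

Assembling the blocks gives a Jordan form
J =
  [-5,  1,  0,  0]
  [ 0, -5,  1,  0]
  [ 0,  0, -5,  0]
  [ 0,  0,  0, -5]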